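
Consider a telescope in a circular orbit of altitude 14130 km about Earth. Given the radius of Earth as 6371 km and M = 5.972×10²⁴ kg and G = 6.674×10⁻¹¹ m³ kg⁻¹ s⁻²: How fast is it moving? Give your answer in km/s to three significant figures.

μ = GM = 6.674×10⁻¹¹ × 5.972×10²⁴ = 3.986×10¹⁴ m³/s².
r = 6371 + 14130 = 20501 km = 2.0501×10⁷ m.
For a circular orbit v = √(μ/r) = √(3.986×10¹⁴ / 2.050×10⁷) = √(1.944×10⁷) = 4409 m/s.
That is 4.409 km/s.

v ≈ 4.41 km/s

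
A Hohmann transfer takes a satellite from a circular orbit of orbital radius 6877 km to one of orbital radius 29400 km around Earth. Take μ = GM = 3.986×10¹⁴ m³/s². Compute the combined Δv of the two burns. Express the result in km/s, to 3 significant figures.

r₁ = 6877 km = 6.877×10⁶ m.
r₂ = 29400 km = 2.940×10⁷ m.
Transfer ellipse a_t = (r₁ + r₂)/2 = 1.814×10⁷ m.
At r₁: circular v_c1 = √(μ/r₁) = 7613 m/s; transfer-perigee v_p = √[μ(2/r₁ − 1/a_t)] = 9693 m/s.
Δv₁ = v_p − v_c1 = 2079 m/s.
At r₂: circular v_c2 = √(μ/r₂) = 3682 m/s; transfer-apogee v_a = √[μ(2/r₂ − 1/a_t)] = 2267 m/s.
Δv₂ = v_c2 − v_a = 1415 m/s.
Total Δv = Δv₁ + Δv₂ = 3494 m/s = 3.494 km/s.

Δv_total ≈ 3.49 km/s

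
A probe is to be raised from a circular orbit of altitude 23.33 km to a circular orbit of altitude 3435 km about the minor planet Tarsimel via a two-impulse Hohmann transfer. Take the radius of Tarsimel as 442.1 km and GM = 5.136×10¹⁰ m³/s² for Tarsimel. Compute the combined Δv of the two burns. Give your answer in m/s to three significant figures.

Δv_total ≈ 174 m/s

r₁ = 442.1 + 23.33 = 465.43 km = 4.6543×10⁵ m.
r₂ = 442.1 + 3435 = 3877.1 km = 3.8771×10⁶ m.
Transfer ellipse a_t = (r₁ + r₂)/2 = 2.171×10⁶ m.
At r₁: circular v_c1 = √(μ/r₁) = 332.2 m/s; transfer-periapsis v_p = √[μ(2/r₁ − 1/a_t)] = 443.9 m/s.
Δv₁ = v_p − v_c1 = 111.7 m/s.
At r₂: circular v_c2 = √(μ/r₂) = 115.1 m/s; transfer-apoapsis v_a = √[μ(2/r₂ − 1/a_t)] = 53.29 m/s.
Δv₂ = v_c2 − v_a = 61.81 m/s.
Total Δv = Δv₁ + Δv₂ = 173.5 m/s.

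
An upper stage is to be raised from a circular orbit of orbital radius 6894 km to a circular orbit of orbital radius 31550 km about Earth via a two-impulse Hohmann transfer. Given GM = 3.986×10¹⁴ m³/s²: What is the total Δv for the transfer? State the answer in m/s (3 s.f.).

Δv_total ≈ 3560 m/s

r₁ = 6894 km = 6.894×10⁶ m.
r₂ = 31550 km = 3.155×10⁷ m.
Transfer ellipse a_t = (r₁ + r₂)/2 = 1.922×10⁷ m.
At r₁: circular v_c1 = √(μ/r₁) = 7604 m/s; transfer-perigee v_p = √[μ(2/r₁ − 1/a_t)] = 9742 m/s.
Δv₁ = v_p − v_c1 = 2138 m/s.
At r₂: circular v_c2 = √(μ/r₂) = 3554 m/s; transfer-apogee v_a = √[μ(2/r₂ − 1/a_t)] = 2129 m/s.
Δv₂ = v_c2 − v_a = 1426 m/s.
Total Δv = Δv₁ + Δv₂ = 3564 m/s.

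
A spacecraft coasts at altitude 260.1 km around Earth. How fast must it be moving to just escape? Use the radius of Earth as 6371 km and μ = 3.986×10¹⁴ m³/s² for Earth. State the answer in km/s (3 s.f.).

r = 6371 + 260.1 = 6631.1 km = 6.6311×10⁶ m.
Escape speed v_esc = √(2μ/r) = √(2 × 3.986×10¹⁴ / 6.631×10⁶) = √(1.202×10⁸) = 10960 m/s.
= 10.96 km/s.

v_esc ≈ 11.0 km/s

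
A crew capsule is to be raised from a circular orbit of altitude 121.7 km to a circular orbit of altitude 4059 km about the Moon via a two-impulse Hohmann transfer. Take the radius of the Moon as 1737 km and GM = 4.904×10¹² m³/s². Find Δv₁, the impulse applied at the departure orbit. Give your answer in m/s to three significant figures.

r₁ = 1737 + 121.7 = 1858.7 km = 1.8587×10⁶ m.
r₂ = 1737 + 4059 = 5796.0 km = 5.7960×10⁶ m.
Transfer ellipse a_t = (r₁ + r₂)/2 = 3.827×10⁶ m.
At r₁: circular v_c1 = √(μ/r₁) = 1624 m/s; transfer-perilune v_p = √[μ(2/r₁ − 1/a_t)] = 1999 m/s.
Δv₁ = v_p − v_c1 = 374.6 m/s.

Δv ≈ 375 m/s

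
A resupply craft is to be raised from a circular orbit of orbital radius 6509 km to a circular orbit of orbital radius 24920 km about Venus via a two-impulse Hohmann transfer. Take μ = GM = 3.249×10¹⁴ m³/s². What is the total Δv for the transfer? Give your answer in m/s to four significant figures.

r₁ = 6509 km = 6.509×10⁶ m.
r₂ = 24920 km = 2.492×10⁷ m.
Transfer ellipse a_t = (r₁ + r₂)/2 = 1.571×10⁷ m.
At r₁: circular v_c1 = √(μ/r₁) = 7065 m/s; transfer-periapsis v_p = √[μ(2/r₁ − 1/a_t)] = 8897 m/s.
Δv₁ = v_p − v_c1 = 1832 m/s.
At r₂: circular v_c2 = √(μ/r₂) = 3611 m/s; transfer-apoapsis v_a = √[μ(2/r₂ − 1/a_t)] = 2324 m/s.
Δv₂ = v_c2 − v_a = 1287 m/s.
Total Δv = Δv₁ + Δv₂ = 3119 m/s.

Δv_total ≈ 3119 m/s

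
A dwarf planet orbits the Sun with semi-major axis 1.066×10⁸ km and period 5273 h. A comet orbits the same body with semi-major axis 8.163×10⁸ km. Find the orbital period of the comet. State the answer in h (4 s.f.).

Kepler's third law: T² ∝ a³, so T₂ = T₁ (a₂/a₁)^(3/2).
a₂/a₁ = 7.658, (a₂/a₁)^(3/2) = 21.19.
T₂ = 5273 × 21.19 = 1.117×10⁵ h.

T₂ ≈ 1.117×10⁵ h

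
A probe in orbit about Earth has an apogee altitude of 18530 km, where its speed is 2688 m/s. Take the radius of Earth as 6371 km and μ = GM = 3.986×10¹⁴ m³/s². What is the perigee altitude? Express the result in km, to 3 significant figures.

perigee altitude ≈ 887 km

r_a = 6371 + 18530 = 24901 km = 2.490×10⁷ m.
Specific energy ε = v²/2 − μ/r = -1.239×10⁷ J/kg, so a = −μ/(2ε) = 1.608×10⁷ m.
The apsides satisfy r_p + r_a = 2a, so the perigee radius is 2a − r_a = 7.258×10⁶ m = 7257.9 km.
Perigee altitude = 7257.9 − 6371 = 886.86 km.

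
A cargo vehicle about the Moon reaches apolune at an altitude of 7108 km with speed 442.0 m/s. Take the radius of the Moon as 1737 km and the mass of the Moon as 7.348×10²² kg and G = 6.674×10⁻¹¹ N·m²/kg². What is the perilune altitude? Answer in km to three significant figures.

μ = GM = 6.674×10⁻¹¹ × 7.348×10²² = 4.904×10¹² m³/s².
r_a = 1737 + 7108 = 8845.0 km = 8.845×10⁶ m.
Specific energy ε = v²/2 − μ/r = -4.568×10⁵ J/kg, so a = −μ/(2ε) = 5.368×10⁶ m.
The apsides satisfy r_p + r_a = 2a, so the perilune radius is 2a − r_a = 1.892×10⁶ m = 1891.6 km.
Perilune altitude = 1891.6 − 1737 = 154.57 km.

perilune altitude ≈ 155 km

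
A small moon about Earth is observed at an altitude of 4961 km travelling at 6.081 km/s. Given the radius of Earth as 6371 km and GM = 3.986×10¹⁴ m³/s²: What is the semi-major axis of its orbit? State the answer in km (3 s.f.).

r = 6371 + 4961 = 11332 km = 1.133×10⁷ m.
Vis-viva rearranged: 1/a = 2/r − v²/μ = 1.765×10⁻⁷ − 9.277×10⁻⁸ = 8.372×10⁻⁸ m⁻¹.
a = 1.194×10⁷ m = 11945 km.

a ≈ 11900 km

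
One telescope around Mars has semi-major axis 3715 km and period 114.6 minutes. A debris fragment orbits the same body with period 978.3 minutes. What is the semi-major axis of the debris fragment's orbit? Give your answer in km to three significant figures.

a₂ ≈ 15500 km

Kepler's third law: a³ ∝ T², so a₂ = a₁ (T₂/T₁)^(2/3).
T₂/T₁ = 8.537, (T₂/T₁)^(2/3) = 4.177.
a₂ = 3715 × 4.177 = 15520 km.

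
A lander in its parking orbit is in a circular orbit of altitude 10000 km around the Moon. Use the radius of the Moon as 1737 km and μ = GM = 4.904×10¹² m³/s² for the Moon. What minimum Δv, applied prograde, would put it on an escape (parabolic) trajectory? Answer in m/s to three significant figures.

r = 1737 + 10000 = 11737 km = 1.1737×10⁷ m.
Circular speed v_c = √(μ/r) = 646.4 m/s.
Escape speed v_esc = √(2μ/r) = √2 × v_c = 914.1 m/s.
Δv = v_esc − v_c = 267.7 m/s.

Δv ≈ 268 m/s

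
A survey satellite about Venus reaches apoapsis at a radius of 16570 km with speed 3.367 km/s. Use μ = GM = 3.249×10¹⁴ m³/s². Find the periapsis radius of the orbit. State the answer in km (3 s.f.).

periapsis radius ≈ 6740 km

r_a = 1.657×10⁷ m.
Specific energy ε = v²/2 − μ/r = -1.394×10⁷ J/kg, so a = −μ/(2ε) = 1.165×10⁷ m.
The apsides satisfy r_p + r_a = 2a, so the periapsis radius is 2a − r_a = 6.738×10⁶ m = 6738.1 km.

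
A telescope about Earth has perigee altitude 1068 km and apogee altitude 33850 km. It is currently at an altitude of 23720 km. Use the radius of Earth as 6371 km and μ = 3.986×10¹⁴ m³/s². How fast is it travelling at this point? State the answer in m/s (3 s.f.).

r_p = 6371 + 1068 = 7439.0 km = 7.4390×10⁶ m.
r_a = 6371 + 33850 = 40221 km = 4.0221×10⁷ m.
r = 6371 + 23720 = 30091 km = 3.009×10⁷ m.
Semi-major axis a = (r_p + r_a)/2 = 23830 km = 2.383×10⁷ m.
Vis-viva: v² = μ(2/r − 1/a) = 3.986×10¹⁴ × (6.647×10⁻⁸ − 4.196×10⁻⁸) = 9.766×10⁶ m²/s².
v = 3125 m/s.

v ≈ 3130 m/s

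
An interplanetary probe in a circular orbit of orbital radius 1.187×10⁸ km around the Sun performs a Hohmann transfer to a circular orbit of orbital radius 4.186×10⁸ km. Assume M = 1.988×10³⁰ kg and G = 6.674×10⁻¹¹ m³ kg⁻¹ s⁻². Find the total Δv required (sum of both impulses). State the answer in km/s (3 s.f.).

μ = GM = 6.674×10⁻¹¹ × 1.988×10³⁰ = 1.327×10²⁰ m³/s².
r₁ = 1.187×10⁸ km = 1.187×10¹¹ m.
r₂ = 4.186×10⁸ km = 4.186×10¹¹ m.
Transfer ellipse a_t = (r₁ + r₂)/2 = 2.686×10¹¹ m.
At r₁: circular v_c1 = √(μ/r₁) = 33430 m/s; transfer-perihelion v_p = √[μ(2/r₁ − 1/a_t)] = 41730 m/s.
Δv₁ = v_p − v_c1 = 8300 m/s.
At r₂: circular v_c2 = √(μ/r₂) = 17800 m/s; transfer-aphelion v_a = √[μ(2/r₂ − 1/a_t)] = 11830 m/s.
Δv₂ = v_c2 − v_a = 5969 m/s.
Total Δv = Δv₁ + Δv₂ = 14270 m/s = 14.27 km/s.

Δv_total ≈ 14.3 km/s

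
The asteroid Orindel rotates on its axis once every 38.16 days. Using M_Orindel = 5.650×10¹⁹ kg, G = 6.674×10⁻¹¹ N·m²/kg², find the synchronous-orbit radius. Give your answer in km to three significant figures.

r_sync ≈ 10100 km

μ = GM = 6.674×10⁻¹¹ × 5.650×10¹⁹ = 3.771×10⁹ m³/s².
T = 38.16 days = 3.297×10⁶ s.
A synchronous orbit has period T, so by Kepler's third law a = (μT²/4π²)^(1/3).
μT²/4π² = 3.771×10⁹ × (3.297×10⁶)² / 39.48 = 1.038×10²¹ m³.
a = 1.013×10⁷ m = 10126 km.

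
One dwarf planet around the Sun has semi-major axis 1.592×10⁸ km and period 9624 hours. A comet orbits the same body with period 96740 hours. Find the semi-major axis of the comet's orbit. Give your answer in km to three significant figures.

a₂ ≈ 7.41×10⁸ km

Kepler's third law: a³ ∝ T², so a₂ = a₁ (T₂/T₁)^(2/3).
T₂/T₁ = 10.05, (T₂/T₁)^(2/3) = 4.658.
a₂ = 1.592×10⁸ × 4.658 = 7.415×10⁸ km.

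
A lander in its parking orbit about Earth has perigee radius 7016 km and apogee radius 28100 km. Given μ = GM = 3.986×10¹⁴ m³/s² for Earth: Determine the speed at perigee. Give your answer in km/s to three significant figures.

Semi-major axis a = (r_p + r_a)/2 = 17558 km = 1.756×10⁷ m.
Vis-viva: v² = μ(2/r − 1/a) = 3.986×10¹⁴ × (2.851×10⁻⁷ − 5.695×10⁻⁸) = 9.092×10⁷ m²/s².
v = 9535 m/s = 9.535 km/s.

v ≈ 9.54 km/s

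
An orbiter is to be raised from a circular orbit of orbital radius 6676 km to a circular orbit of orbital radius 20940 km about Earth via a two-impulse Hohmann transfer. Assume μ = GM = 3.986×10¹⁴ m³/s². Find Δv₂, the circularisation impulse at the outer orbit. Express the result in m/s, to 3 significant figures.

Δv ≈ 1330 m/s

r₁ = 6676 km = 6.676×10⁶ m.
r₂ = 20940 km = 2.094×10⁷ m.
Transfer ellipse a_t = (r₁ + r₂)/2 = 1.381×10⁷ m.
At r₁: circular v_c1 = √(μ/r₁) = 7727 m/s; transfer-perigee v_p = √[μ(2/r₁ − 1/a_t)] = 9516 m/s.
At r₂: circular v_c2 = √(μ/r₂) = 4363 m/s; transfer-apogee v_a = √[μ(2/r₂ − 1/a_t)] = 3034 m/s.
Δv₂ = v_c2 − v_a = 1329 m/s.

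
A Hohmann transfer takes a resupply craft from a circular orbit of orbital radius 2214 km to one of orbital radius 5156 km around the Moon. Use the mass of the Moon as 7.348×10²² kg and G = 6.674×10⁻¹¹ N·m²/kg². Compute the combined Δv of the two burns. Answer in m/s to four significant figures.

Δv_total ≈ 491.5 m/s

μ = GM = 6.674×10⁻¹¹ × 7.348×10²² = 4.904×10¹² m³/s².
r₁ = 2214 km = 2.214×10⁶ m.
r₂ = 5156 km = 5.156×10⁶ m.
Transfer ellipse a_t = (r₁ + r₂)/2 = 3.685×10⁶ m.
At r₁: circular v_c1 = √(μ/r₁) = 1488 m/s; transfer-perilune v_p = √[μ(2/r₁ − 1/a_t)] = 1760 m/s.
Δv₁ = v_p − v_c1 = 272.2 m/s.
At r₂: circular v_c2 = √(μ/r₂) = 975.3 m/s; transfer-apolune v_a = √[μ(2/r₂ − 1/a_t)] = 755.9 m/s.
Δv₂ = v_c2 − v_a = 219.3 m/s.
Total Δv = Δv₁ + Δv₂ = 491.5 m/s.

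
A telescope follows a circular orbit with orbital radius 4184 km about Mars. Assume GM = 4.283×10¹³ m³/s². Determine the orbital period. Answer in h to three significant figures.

T ≈ 2.28 h

r = 4184 km = 4.184×10⁶ m.
Kepler's third law: T = 2π√(r³/μ) = 2π√((4.184×10⁶)³ / 4.283×10¹³).
r³/μ = 1.710×10⁶ s², so T = 2π × 1.308×10³ = 8.217×10³ s.
Converting: 8.217×10³ s ÷ 3600 = 2.282 h.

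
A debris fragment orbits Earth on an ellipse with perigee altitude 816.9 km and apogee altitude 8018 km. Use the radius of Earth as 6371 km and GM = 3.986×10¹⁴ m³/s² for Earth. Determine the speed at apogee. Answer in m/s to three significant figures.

r_p = 6371 + 816.9 = 7187.9 km = 7.1879×10⁶ m.
r_a = 6371 + 8018 = 14389 km = 1.4389×10⁷ m.
Semi-major axis a = (r_p + r_a)/2 = 10788 km = 1.079×10⁷ m.
Vis-viva: v² = μ(2/r − 1/a) = 3.986×10¹⁴ × (1.390×10⁻⁷ − 9.269×10⁻⁸) = 1.846×10⁷ m²/s².
v = 4296 m/s.

v ≈ 4300 m/s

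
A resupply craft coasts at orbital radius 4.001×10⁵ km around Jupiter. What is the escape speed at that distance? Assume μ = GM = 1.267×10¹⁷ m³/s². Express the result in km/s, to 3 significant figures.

r = 4.001×10⁵ km = 4.001×10⁸ m.
Escape speed v_esc = √(2μ/r) = √(2 × 1.267×10¹⁷ / 4.001×10⁸) = √(6.333×10⁸) = 25170 m/s.
= 25.17 km/s.

v_esc ≈ 25.2 km/s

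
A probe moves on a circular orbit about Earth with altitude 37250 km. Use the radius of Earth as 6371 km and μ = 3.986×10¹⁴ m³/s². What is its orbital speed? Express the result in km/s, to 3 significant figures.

r = 6371 + 37250 = 43621 km = 4.3621×10⁷ m.
For a circular orbit v = √(μ/r) = √(3.986×10¹⁴ / 4.362×10⁷) = √(9.138×10⁶) = 3023 m/s.
That is 3.023 km/s.

v ≈ 3.02 km/s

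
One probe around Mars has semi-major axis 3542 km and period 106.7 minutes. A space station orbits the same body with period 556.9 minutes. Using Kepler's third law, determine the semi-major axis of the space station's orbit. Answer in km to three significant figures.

a₂ ≈ 10700 km

Kepler's third law: a³ ∝ T², so a₂ = a₁ (T₂/T₁)^(2/3).
T₂/T₁ = 5.219, (T₂/T₁)^(2/3) = 3.009.
a₂ = 3542 × 3.009 = 10660 km.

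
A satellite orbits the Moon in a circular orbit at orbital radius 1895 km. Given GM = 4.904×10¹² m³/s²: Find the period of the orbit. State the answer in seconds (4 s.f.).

r = 1895 km = 1.895×10⁶ m.
Kepler's third law: T = 2π√(r³/μ) = 2π√((1.895×10⁶)³ / 4.904×10¹²).
r³/μ = 1.388×10⁶ s², so T = 2π × 1.178×10³ = 7.401×10³ s.

T ≈ 7401 seconds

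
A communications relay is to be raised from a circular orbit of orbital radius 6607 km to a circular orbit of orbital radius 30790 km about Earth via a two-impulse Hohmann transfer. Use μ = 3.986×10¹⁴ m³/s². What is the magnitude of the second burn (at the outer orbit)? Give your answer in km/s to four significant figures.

r₁ = 6607 km = 6.607×10⁶ m.
r₂ = 30790 km = 3.079×10⁷ m.
Transfer ellipse a_t = (r₁ + r₂)/2 = 1.870×10⁷ m.
At r₁: circular v_c1 = √(μ/r₁) = 7767 m/s; transfer-perigee v_p = √[μ(2/r₁ − 1/a_t)] = 9967 m/s.
At r₂: circular v_c2 = √(μ/r₂) = 3598 m/s; transfer-apogee v_a = √[μ(2/r₂ − 1/a_t)] = 2139 m/s.
Δv₂ = v_c2 − v_a = 1459 m/s.
= 1.459 km/s.

Δv ≈ 1.459 km/s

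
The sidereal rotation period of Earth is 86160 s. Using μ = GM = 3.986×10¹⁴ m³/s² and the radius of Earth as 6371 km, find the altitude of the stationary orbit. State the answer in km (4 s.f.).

A synchronous orbit has period T, so by Kepler's third law a = (μT²/4π²)^(1/3).
μT²/4π² = 3.986×10¹⁴ × (8.616×10⁴)² / 39.48 = 7.495×10²² m³.
a = 4.216×10⁷ m = 42163 km.
Altitude h = a − R = 42163 − 6371 = 35792 km.

h_sync ≈ 35790 km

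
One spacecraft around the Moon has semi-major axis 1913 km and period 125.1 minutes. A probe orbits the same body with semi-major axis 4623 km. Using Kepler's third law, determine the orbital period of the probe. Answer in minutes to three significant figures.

T₂ ≈ 470 minutes

Kepler's third law: T² ∝ a³, so T₂ = T₁ (a₂/a₁)^(3/2).
a₂/a₁ = 2.417, (a₂/a₁)^(3/2) = 3.757.
T₂ = 125.1 × 3.757 = 470.0 minutes.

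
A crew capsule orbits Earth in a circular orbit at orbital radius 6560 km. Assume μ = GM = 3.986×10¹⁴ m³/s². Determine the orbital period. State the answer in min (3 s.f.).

r = 6560 km = 6.560×10⁶ m.
Kepler's third law: T = 2π√(r³/μ) = 2π√((6.560×10⁶)³ / 3.986×10¹⁴).
r³/μ = 7.082×10⁵ s², so T = 2π × 8.416×10² = 5.288×10³ s.
Converting: 5.288×10³ s ÷ 60.00 = 88.13 min.

T ≈ 88.1 min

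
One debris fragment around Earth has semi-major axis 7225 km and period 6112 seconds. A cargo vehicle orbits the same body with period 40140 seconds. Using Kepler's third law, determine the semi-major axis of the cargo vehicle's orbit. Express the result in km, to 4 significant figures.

Kepler's third law: a³ ∝ T², so a₂ = a₁ (T₂/T₁)^(2/3).
T₂/T₁ = 6.567, (T₂/T₁)^(2/3) = 3.507.
a₂ = 7225 × 3.507 = 25340 km.

a₂ ≈ 25340 km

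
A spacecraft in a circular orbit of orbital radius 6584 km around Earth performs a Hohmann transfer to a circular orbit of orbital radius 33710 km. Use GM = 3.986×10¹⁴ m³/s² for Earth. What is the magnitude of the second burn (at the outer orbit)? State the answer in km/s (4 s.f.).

r₁ = 6584 km = 6.584×10⁶ m.
r₂ = 33710 km = 3.371×10⁷ m.
Transfer ellipse a_t = (r₁ + r₂)/2 = 2.015×10⁷ m.
At r₁: circular v_c1 = √(μ/r₁) = 7781 m/s; transfer-perigee v_p = √[μ(2/r₁ − 1/a_t)] = 10060 m/s.
At r₂: circular v_c2 = √(μ/r₂) = 3439 m/s; transfer-apogee v_a = √[μ(2/r₂ − 1/a_t)] = 1966 m/s.
Δv₂ = v_c2 − v_a = 1473 m/s.
= 1.473 km/s.

Δv ≈ 1.473 km/s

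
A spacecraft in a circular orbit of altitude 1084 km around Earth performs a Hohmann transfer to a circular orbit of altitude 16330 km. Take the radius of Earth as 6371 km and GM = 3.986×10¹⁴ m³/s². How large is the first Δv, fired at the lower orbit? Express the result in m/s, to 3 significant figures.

Δv ≈ 1660 m/s

r₁ = 6371 + 1084 = 7455.0 km = 7.4550×10⁶ m.
r₂ = 6371 + 16330 = 22701 km = 2.2701×10⁷ m.
Transfer ellipse a_t = (r₁ + r₂)/2 = 1.508×10⁷ m.
At r₁: circular v_c1 = √(μ/r₁) = 7312 m/s; transfer-perigee v_p = √[μ(2/r₁ − 1/a_t)] = 8972 m/s.
Δv₁ = v_p − v_c1 = 1660 m/s.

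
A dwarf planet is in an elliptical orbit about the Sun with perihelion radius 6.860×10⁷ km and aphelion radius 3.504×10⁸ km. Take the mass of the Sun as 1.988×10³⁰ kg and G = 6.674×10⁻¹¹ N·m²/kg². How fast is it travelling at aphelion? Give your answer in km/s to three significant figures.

v ≈ 11.1 km/s

μ = GM = 6.674×10⁻¹¹ × 1.988×10³⁰ = 1.327×10²⁰ m³/s².
Semi-major axis a = (r_p + r_a)/2 = 2.0950×10⁸ km = 2.095×10¹¹ m.
Vis-viva: v² = μ(2/r − 1/a) = 1.327×10²⁰ × (5.708×10⁻¹² − 4.773×10⁻¹²) = 1.240×10⁸ m²/s².
v = 11130 m/s = 11.13 km/s.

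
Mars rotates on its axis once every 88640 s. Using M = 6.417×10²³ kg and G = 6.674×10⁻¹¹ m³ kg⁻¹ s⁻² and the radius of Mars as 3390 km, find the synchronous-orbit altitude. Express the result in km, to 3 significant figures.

h_sync ≈ 17000 km

μ = GM = 6.674×10⁻¹¹ × 6.417×10²³ = 4.283×10¹³ m³/s².
A synchronous orbit has period T, so by Kepler's third law a = (μT²/4π²)^(1/3).
μT²/4π² = 4.283×10¹³ × (8.864×10⁴)² / 39.48 = 8.524×10²¹ m³.
a = 2.043×10⁷ m = 20427 km.
Altitude h = a − R = 20427 − 3390 = 17037 km.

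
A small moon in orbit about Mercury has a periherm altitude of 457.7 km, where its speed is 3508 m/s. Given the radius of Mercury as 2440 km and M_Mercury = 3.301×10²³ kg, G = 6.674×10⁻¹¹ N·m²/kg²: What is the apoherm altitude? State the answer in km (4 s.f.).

μ = GM = 6.674×10⁻¹¹ × 3.301×10²³ = 2.203×10¹³ m³/s².
r_p = 2440 + 457.7 = 2897.7 km = 2.898×10⁶ m.
Specific energy ε = v²/2 − μ/r = -1.450×10⁶ J/kg, so a = −μ/(2ε) = 7.598×10⁶ m.
The apsides satisfy r_p + r_a = 2a, so the apoherm radius is 2a − r_p = 1.230×10⁷ m = 12298 km.
Apoherm altitude = 12298 − 2440 = 9857.6 km.

apoherm altitude ≈ 9858 km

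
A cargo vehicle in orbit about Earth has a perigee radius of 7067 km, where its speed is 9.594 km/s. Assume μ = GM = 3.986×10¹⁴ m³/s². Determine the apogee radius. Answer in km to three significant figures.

apogee radius ≈ 31300 km

r_p = 7.067×10⁶ m.
Specific energy ε = v²/2 − μ/r = -1.038×10⁷ J/kg, so a = −μ/(2ε) = 1.920×10⁷ m.
The apsides satisfy r_p + r_a = 2a, so the apogee radius is 2a − r_p = 3.133×10⁷ m = 31332 km.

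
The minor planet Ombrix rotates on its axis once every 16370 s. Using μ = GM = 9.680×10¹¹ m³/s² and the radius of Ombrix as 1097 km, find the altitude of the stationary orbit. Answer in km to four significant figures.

h_sync ≈ 776.0 km

A synchronous orbit has period T, so by Kepler's third law a = (μT²/4π²)^(1/3).
μT²/4π² = 9.680×10¹¹ × (1.637×10⁴)² / 39.48 = 6.571×10¹⁸ m³.
a = 1.873×10⁶ m = 1873.0 km.
Altitude h = a − R = 1873.0 − 1097 = 776.00 km.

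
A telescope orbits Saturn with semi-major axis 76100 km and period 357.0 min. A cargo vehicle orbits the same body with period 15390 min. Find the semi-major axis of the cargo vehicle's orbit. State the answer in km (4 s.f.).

a₂ ≈ 9.356×10⁵ km

Kepler's third law: a³ ∝ T², so a₂ = a₁ (T₂/T₁)^(2/3).
T₂/T₁ = 43.11, (T₂/T₁)^(2/3) = 12.29.
a₂ = 76100 × 12.29 = 9.356×10⁵ km.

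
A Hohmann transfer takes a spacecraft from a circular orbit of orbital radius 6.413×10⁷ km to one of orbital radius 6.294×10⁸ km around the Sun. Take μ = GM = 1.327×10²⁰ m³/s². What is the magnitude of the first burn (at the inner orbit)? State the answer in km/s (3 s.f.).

Δv ≈ 15.8 km/s

r₁ = 6.413×10⁷ km = 6.413×10¹⁰ m.
r₂ = 6.294×10⁸ km = 6.294×10¹¹ m.
Transfer ellipse a_t = (r₁ + r₂)/2 = 3.468×10¹¹ m.
At r₁: circular v_c1 = √(μ/r₁) = 45490 m/s; transfer-perihelion v_p = √[μ(2/r₁ − 1/a_t)] = 61280 m/s.
Δv₁ = v_p − v_c1 = 15800 m/s.
= 15.80 km/s.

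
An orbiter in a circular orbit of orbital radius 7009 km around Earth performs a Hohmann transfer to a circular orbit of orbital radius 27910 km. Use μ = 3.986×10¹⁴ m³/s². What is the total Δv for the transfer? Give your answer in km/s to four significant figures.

Δv_total ≈ 3.378 km/s

r₁ = 7009 km = 7.009×10⁶ m.
r₂ = 27910 km = 2.791×10⁷ m.
Transfer ellipse a_t = (r₁ + r₂)/2 = 1.746×10⁷ m.
At r₁: circular v_c1 = √(μ/r₁) = 7541 m/s; transfer-perigee v_p = √[μ(2/r₁ − 1/a_t)] = 9535 m/s.
Δv₁ = v_p − v_c1 = 1993 m/s.
At r₂: circular v_c2 = √(μ/r₂) = 3779 m/s; transfer-apogee v_a = √[μ(2/r₂ − 1/a_t)] = 2394 m/s.
Δv₂ = v_c2 − v_a = 1385 m/s.
Total Δv = Δv₁ + Δv₂ = 3378 m/s = 3.378 km/s.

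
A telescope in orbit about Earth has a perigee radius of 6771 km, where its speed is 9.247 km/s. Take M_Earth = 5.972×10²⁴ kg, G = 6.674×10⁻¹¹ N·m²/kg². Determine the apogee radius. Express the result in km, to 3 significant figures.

apogee radius ≈ 18000 km

μ = GM = 6.674×10⁻¹¹ × 5.972×10²⁴ = 3.986×10¹⁴ m³/s².
r_p = 6.771×10⁶ m.
Specific energy ε = v²/2 − μ/r = -1.611×10⁷ J/kg, so a = −μ/(2ε) = 1.237×10⁷ m.
The apsides satisfy r_p + r_a = 2a, so the apogee radius is 2a − r_p = 1.797×10⁷ m = 17968 km.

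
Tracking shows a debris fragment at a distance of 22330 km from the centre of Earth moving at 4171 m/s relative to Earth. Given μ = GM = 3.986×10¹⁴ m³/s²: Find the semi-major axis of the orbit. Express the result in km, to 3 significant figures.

r = 2.233×10⁷ m.
Specific orbital energy ε = v²/2 − μ/r = (4171)²/2 − 3.986×10¹⁴/2.233×10⁷ = -9.152×10⁶ J/kg.
Since ε = −μ/(2a), a = −μ/(2ε) = 2.178×10⁷ m = 21777 km.

a ≈ 21800 km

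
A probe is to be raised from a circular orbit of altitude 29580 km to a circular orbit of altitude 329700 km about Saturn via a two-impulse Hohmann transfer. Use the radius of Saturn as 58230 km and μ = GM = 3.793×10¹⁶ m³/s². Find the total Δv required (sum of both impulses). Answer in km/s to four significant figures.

r₁ = 58230 + 29580 = 87810 km = 8.7810×10⁷ m.
r₂ = 58230 + 329700 = 387930 km = 3.8793×10⁸ m.
Transfer ellipse a_t = (r₁ + r₂)/2 = 2.379×10⁸ m.
At r₁: circular v_c1 = √(μ/r₁) = 20780 m/s; transfer-perikrone v_p = √[μ(2/r₁ − 1/a_t)] = 26540 m/s.
Δv₁ = v_p − v_c1 = 5758 m/s.
At r₂: circular v_c2 = √(μ/r₂) = 9888 m/s; transfer-apokrone v_a = √[μ(2/r₂ − 1/a_t)] = 6008 m/s.
Δv₂ = v_c2 − v_a = 3880 m/s.
Total Δv = Δv₁ + Δv₂ = 9638 m/s = 9.638 km/s.

Δv_total ≈ 9.638 km/s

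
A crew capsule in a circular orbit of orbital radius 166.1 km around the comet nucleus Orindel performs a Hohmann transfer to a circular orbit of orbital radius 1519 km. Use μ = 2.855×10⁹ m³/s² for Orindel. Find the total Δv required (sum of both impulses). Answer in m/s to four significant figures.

Δv_total ≈ 69.03 m/s

r₁ = 166.1 km = 1.661×10⁵ m.
r₂ = 1519 km = 1.519×10⁶ m.
Transfer ellipse a_t = (r₁ + r₂)/2 = 8.426×10⁵ m.
At r₁: circular v_c1 = √(μ/r₁) = 131.1 m/s; transfer-periapsis v_p = √[μ(2/r₁ − 1/a_t)] = 176.0 m/s.
Δv₁ = v_p − v_c1 = 44.93 m/s.
At r₂: circular v_c2 = √(μ/r₂) = 43.35 m/s; transfer-apoapsis v_a = √[μ(2/r₂ − 1/a_t)] = 19.25 m/s.
Δv₂ = v_c2 − v_a = 24.10 m/s.
Total Δv = Δv₁ + Δv₂ = 69.03 m/s.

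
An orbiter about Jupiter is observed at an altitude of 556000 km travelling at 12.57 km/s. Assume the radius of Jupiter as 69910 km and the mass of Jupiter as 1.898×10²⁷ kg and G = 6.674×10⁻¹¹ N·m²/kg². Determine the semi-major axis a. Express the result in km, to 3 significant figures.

a ≈ 5.13×10⁵ km

μ = GM = 6.674×10⁻¹¹ × 1.898×10²⁷ = 1.267×10¹⁷ m³/s².
r = 69910 + 556000 = 6.2591×10⁵ km = 6.259×10⁸ m.
Specific orbital energy ε = v²/2 − μ/r = (12570)²/2 − 1.267×10¹⁷/6.259×10⁸ = -1.234×10⁸ J/kg.
Since ε = −μ/(2a), a = −μ/(2ε) = 5.133×10⁸ m = 5.1335×10⁵ km.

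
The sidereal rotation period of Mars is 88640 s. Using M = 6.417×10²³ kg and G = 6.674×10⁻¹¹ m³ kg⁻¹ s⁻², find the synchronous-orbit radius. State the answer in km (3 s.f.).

r_sync ≈ 20400 km

μ = GM = 6.674×10⁻¹¹ × 6.417×10²³ = 4.283×10¹³ m³/s².
A synchronous orbit has period T, so by Kepler's third law a = (μT²/4π²)^(1/3).
μT²/4π² = 4.283×10¹³ × (8.864×10⁴)² / 39.48 = 8.524×10²¹ m³.
a = 2.043×10⁷ m = 20427 km.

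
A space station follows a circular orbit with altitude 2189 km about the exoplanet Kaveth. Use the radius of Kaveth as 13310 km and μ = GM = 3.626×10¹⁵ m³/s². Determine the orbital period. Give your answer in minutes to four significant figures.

r = 13310 + 2189 = 15499 km = 1.5499×10⁷ m.
Kepler's third law: T = 2π√(r³/μ) = 2π√((1.550×10⁷)³ / 3.626×10¹⁵).
r³/μ = 1.027×10⁶ s², so T = 2π × 1.013×10³ = 6.367×10³ s.
Converting: 6.367×10³ s ÷ 60.00 = 106.1 minutes.

T ≈ 106.1 minutes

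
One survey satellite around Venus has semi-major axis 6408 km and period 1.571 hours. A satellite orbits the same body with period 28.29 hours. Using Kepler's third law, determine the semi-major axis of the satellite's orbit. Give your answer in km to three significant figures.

Kepler's third law: a³ ∝ T², so a₂ = a₁ (T₂/T₁)^(2/3).
T₂/T₁ = 18.01, (T₂/T₁)^(2/3) = 6.870.
a₂ = 6408 × 6.870 = 44020 km.

a₂ ≈ 44000 km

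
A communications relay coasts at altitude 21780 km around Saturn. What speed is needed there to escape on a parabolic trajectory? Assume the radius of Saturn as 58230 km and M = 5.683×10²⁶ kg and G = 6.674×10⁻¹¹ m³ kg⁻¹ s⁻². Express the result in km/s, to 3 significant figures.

μ = GM = 6.674×10⁻¹¹ × 5.683×10²⁶ = 3.793×10¹⁶ m³/s².
r = 58230 + 21780 = 80010 km = 8.0010×10⁷ m.
Escape speed v_esc = √(2μ/r) = √(2 × 3.793×10¹⁶ / 8.001×10⁷) = √(9.481×10⁸) = 30790 m/s.
= 30.79 km/s.

v_esc ≈ 30.8 km/s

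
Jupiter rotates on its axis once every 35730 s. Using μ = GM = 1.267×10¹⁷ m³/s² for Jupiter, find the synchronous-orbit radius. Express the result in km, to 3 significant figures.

r_sync ≈ 1.60×10⁵ km

A synchronous orbit has period T, so by Kepler's third law a = (μT²/4π²)^(1/3).
μT²/4π² = 1.267×10¹⁷ × (3.573×10⁴)² / 39.48 = 4.097×10²⁴ m³.
a = 1.600×10⁸ m = 1.6002×10⁵ km.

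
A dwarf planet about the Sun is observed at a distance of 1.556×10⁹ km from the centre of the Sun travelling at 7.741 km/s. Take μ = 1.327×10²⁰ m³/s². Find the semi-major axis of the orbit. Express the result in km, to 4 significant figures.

r = 1.556×10¹² m.
Vis-viva rearranged: 1/a = 2/r − v²/μ = 1.285×10⁻¹² − 4.516×10⁻¹³ = 8.338×10⁻¹³ m⁻¹.
a = 1.199×10¹² m = 1.1994×10⁹ km.

a ≈ 1.199×10⁹ km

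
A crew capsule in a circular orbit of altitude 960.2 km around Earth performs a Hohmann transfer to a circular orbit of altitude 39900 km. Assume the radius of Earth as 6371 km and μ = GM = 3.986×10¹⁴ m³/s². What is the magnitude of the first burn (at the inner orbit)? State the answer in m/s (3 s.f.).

r₁ = 6371 + 960.2 = 7331.2 km = 7.3312×10⁶ m.
r₂ = 6371 + 39900 = 46271 km = 4.6271×10⁷ m.
Transfer ellipse a_t = (r₁ + r₂)/2 = 2.680×10⁷ m.
At r₁: circular v_c1 = √(μ/r₁) = 7374 m/s; transfer-perigee v_p = √[μ(2/r₁ − 1/a_t)] = 9689 m/s.
Δv₁ = v_p − v_c1 = 2315 m/s.

Δv ≈ 2310 m/s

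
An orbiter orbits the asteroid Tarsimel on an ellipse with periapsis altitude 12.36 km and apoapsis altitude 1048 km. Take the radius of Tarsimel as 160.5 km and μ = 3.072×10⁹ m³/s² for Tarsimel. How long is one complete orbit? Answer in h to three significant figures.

T ≈ 18.1 h

r_p = 160.5 + 12.36 = 172.86 km = 1.7286×10⁵ m.
r_a = 160.5 + 1048 = 1208.5 km = 1.2085×10⁶ m.
Semi-major axis a = (r_p + r_a)/2 = (172.86 + 1208.5)/2 = 690.68 km = 6.907×10⁵ m.
By Kepler's third law T = 2π√(a³/μ) = 2π × 1.036×10⁴ = 6.507×10⁴ s.
= 18.08 h.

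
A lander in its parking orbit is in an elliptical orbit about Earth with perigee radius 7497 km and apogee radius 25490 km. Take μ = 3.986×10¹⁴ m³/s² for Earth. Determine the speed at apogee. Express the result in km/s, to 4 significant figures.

Semi-major axis a = (r_p + r_a)/2 = 16494 km = 1.649×10⁷ m.
Vis-viva: v² = μ(2/r − 1/a) = 3.986×10¹⁴ × (7.846×10⁻⁸ − 6.063×10⁻⁸) = 7.108×10⁶ m²/s².
v = 2666 m/s = 2.666 km/s.

v ≈ 2.666 km/s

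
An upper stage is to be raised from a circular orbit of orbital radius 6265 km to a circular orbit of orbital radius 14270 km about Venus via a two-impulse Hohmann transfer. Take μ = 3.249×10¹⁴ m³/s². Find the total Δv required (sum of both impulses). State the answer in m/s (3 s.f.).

Δv_total ≈ 2330 m/s

r₁ = 6265 km = 6.265×10⁶ m.
r₂ = 14270 km = 1.427×10⁷ m.
Transfer ellipse a_t = (r₁ + r₂)/2 = 1.027×10⁷ m.
At r₁: circular v_c1 = √(μ/r₁) = 7201 m/s; transfer-periapsis v_p = √[μ(2/r₁ − 1/a_t)] = 8490 m/s.
Δv₁ = v_p − v_c1 = 1288 m/s.
At r₂: circular v_c2 = √(μ/r₂) = 4772 m/s; transfer-apoapsis v_a = √[μ(2/r₂ − 1/a_t)] = 3727 m/s.
Δv₂ = v_c2 − v_a = 1044 m/s.
Total Δv = Δv₁ + Δv₂ = 2333 m/s.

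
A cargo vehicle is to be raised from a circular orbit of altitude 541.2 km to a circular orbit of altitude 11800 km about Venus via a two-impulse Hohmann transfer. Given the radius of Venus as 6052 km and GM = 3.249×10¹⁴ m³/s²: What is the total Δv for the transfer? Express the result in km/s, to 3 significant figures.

Δv_total ≈ 2.60 km/s

r₁ = 6052 + 541.2 = 6593.2 km = 6.5932×10⁶ m.
r₂ = 6052 + 11800 = 17852 km = 1.7852×10⁷ m.
Transfer ellipse a_t = (r₁ + r₂)/2 = 1.222×10⁷ m.
At r₁: circular v_c1 = √(μ/r₁) = 7020 m/s; transfer-periapsis v_p = √[μ(2/r₁ − 1/a_t)] = 8484 m/s.
Δv₁ = v_p − v_c1 = 1464 m/s.
At r₂: circular v_c2 = √(μ/r₂) = 4266 m/s; transfer-apoapsis v_a = √[μ(2/r₂ − 1/a_t)] = 3133 m/s.
Δv₂ = v_c2 − v_a = 1133 m/s.
Total Δv = Δv₁ + Δv₂ = 2597 m/s = 2.597 km/s.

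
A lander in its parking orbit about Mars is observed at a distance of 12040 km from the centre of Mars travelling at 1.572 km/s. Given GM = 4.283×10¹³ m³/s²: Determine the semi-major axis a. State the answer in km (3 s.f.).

a ≈ 9220 km

r = 1.204×10⁷ m.
Vis-viva rearranged: 1/a = 2/r − v²/μ = 1.661×10⁻⁷ − 5.770×10⁻⁸ = 1.084×10⁻⁷ m⁻¹.
a = 9.224×10⁶ m = 9223.8 km.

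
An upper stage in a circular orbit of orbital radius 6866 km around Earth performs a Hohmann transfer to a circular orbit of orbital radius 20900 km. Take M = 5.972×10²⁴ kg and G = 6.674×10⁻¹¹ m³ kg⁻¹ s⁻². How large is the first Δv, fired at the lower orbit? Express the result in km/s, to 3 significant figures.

Δv ≈ 1.73 km/s

μ = GM = 6.674×10⁻¹¹ × 5.972×10²⁴ = 3.986×10¹⁴ m³/s².
r₁ = 6866 km = 6.866×10⁶ m.
r₂ = 20900 km = 2.090×10⁷ m.
Transfer ellipse a_t = (r₁ + r₂)/2 = 1.388×10⁷ m.
At r₁: circular v_c1 = √(μ/r₁) = 7619 m/s; transfer-perigee v_p = √[μ(2/r₁ − 1/a_t)] = 9348 m/s.
Δv₁ = v_p − v_c1 = 1729 m/s.
= 1.729 km/s.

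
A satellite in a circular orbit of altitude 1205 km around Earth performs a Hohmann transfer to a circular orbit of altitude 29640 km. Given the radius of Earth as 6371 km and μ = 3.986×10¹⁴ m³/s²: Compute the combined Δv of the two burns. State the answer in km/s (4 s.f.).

Δv_total ≈ 3.436 km/s

r₁ = 6371 + 1205 = 7576.0 km = 7.5760×10⁶ m.
r₂ = 6371 + 29640 = 36011 km = 3.6011×10⁷ m.
Transfer ellipse a_t = (r₁ + r₂)/2 = 2.179×10⁷ m.
At r₁: circular v_c1 = √(μ/r₁) = 7254 m/s; transfer-perigee v_p = √[μ(2/r₁ − 1/a_t)] = 9324 m/s.
Δv₁ = v_p − v_c1 = 2070 m/s.
At r₂: circular v_c2 = √(μ/r₂) = 3327 m/s; transfer-apogee v_a = √[μ(2/r₂ − 1/a_t)] = 1962 m/s.
Δv₂ = v_c2 − v_a = 1365 m/s.
Total Δv = Δv₁ + Δv₂ = 3436 m/s = 3.436 km/s.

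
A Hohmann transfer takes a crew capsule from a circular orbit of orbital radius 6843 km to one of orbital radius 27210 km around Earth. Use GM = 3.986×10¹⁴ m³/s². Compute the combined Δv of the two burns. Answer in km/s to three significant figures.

r₁ = 6843 km = 6.843×10⁶ m.
r₂ = 27210 km = 2.721×10⁷ m.
Transfer ellipse a_t = (r₁ + r₂)/2 = 1.703×10⁷ m.
At r₁: circular v_c1 = √(μ/r₁) = 7632 m/s; transfer-perigee v_p = √[μ(2/r₁ − 1/a_t)] = 9648 m/s.
Δv₁ = v_p − v_c1 = 2016 m/s.
At r₂: circular v_c2 = √(μ/r₂) = 3827 m/s; transfer-apogee v_a = √[μ(2/r₂ − 1/a_t)] = 2426 m/s.
Δv₂ = v_c2 − v_a = 1401 m/s.
Total Δv = Δv₁ + Δv₂ = 3417 m/s = 3.417 km/s.

Δv_total ≈ 3.42 km/s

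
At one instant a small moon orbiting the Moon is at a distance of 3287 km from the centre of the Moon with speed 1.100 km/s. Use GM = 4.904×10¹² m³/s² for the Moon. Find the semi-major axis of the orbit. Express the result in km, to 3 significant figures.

a ≈ 2760 km

r = 3.287×10⁶ m.
Specific orbital energy ε = v²/2 − μ/r = (1100)²/2 − 4.904×10¹²/3.287×10⁶ = -8.869×10⁵ J/kg.
Since ε = −μ/(2a), a = −μ/(2ε) = 2.765×10⁶ m = 2764.6 km.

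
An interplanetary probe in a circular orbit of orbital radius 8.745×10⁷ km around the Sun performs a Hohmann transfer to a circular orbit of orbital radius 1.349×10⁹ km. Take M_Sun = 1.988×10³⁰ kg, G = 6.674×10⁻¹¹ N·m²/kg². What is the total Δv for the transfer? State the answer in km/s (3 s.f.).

μ = GM = 6.674×10⁻¹¹ × 1.988×10³⁰ = 1.327×10²⁰ m³/s².
r₁ = 8.745×10⁷ km = 8.745×10¹⁰ m.
r₂ = 1.349×10⁹ km = 1.349×10¹² m.
Transfer ellipse a_t = (r₁ + r₂)/2 = 7.182×10¹¹ m.
At r₁: circular v_c1 = √(μ/r₁) = 38950 m/s; transfer-perihelion v_p = √[μ(2/r₁ − 1/a_t)] = 53380 m/s.
Δv₁ = v_p − v_c1 = 14430 m/s.
At r₂: circular v_c2 = √(μ/r₂) = 9917 m/s; transfer-aphelion v_a = √[μ(2/r₂ − 1/a_t)] = 3461 m/s.
Δv₂ = v_c2 − v_a = 6457 m/s.
Total Δv = Δv₁ + Δv₂ = 20890 m/s = 20.89 km/s.

Δv_total ≈ 20.9 km/s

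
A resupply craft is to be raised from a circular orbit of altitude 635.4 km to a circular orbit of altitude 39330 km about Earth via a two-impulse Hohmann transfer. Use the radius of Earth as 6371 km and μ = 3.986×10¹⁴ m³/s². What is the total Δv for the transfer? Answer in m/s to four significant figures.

Δv_total ≈ 3821 m/s

r₁ = 6371 + 635.4 = 7006.4 km = 7.0064×10⁶ m.
r₂ = 6371 + 39330 = 45701 km = 4.5701×10⁷ m.
Transfer ellipse a_t = (r₁ + r₂)/2 = 2.635×10⁷ m.
At r₁: circular v_c1 = √(μ/r₁) = 7543 m/s; transfer-perigee v_p = √[μ(2/r₁ − 1/a_t)] = 9933 m/s.
Δv₁ = v_p − v_c1 = 2390 m/s.
At r₂: circular v_c2 = √(μ/r₂) = 2953 m/s; transfer-apogee v_a = √[μ(2/r₂ − 1/a_t)] = 1523 m/s.
Δv₂ = v_c2 − v_a = 1431 m/s.
Total Δv = Δv₁ + Δv₂ = 3821 m/s.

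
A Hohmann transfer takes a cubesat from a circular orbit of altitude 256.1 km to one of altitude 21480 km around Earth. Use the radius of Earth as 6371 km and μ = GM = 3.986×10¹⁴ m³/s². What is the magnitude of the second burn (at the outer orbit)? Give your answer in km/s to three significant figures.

r₁ = 6371 + 256.1 = 6627.1 km = 6.6271×10⁶ m.
r₂ = 6371 + 21480 = 27851 km = 2.7851×10⁷ m.
Transfer ellipse a_t = (r₁ + r₂)/2 = 1.724×10⁷ m.
At r₁: circular v_c1 = √(μ/r₁) = 7755 m/s; transfer-perigee v_p = √[μ(2/r₁ − 1/a_t)] = 9858 m/s.
At r₂: circular v_c2 = √(μ/r₂) = 3783 m/s; transfer-apogee v_a = √[μ(2/r₂ − 1/a_t)] = 2346 m/s.
Δv₂ = v_c2 − v_a = 1438 m/s.
= 1.438 km/s.

Δv ≈ 1.44 km/s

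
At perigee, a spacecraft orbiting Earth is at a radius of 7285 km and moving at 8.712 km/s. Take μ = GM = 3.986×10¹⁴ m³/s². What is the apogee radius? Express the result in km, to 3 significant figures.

apogee radius ≈ 16500 km

r_p = 7.285×10⁶ m.
Specific energy ε = v²/2 − μ/r = -1.677×10⁷ J/kg, so a = −μ/(2ε) = 1.189×10⁷ m.
The apsides satisfy r_p + r_a = 2a, so the apogee radius is 2a − r_p = 1.649×10⁷ m = 16490 km.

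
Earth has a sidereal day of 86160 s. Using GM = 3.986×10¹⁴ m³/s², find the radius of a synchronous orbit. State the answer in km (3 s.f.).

A synchronous orbit has period T, so by Kepler's third law a = (μT²/4π²)^(1/3).
μT²/4π² = 3.986×10¹⁴ × (8.616×10⁴)² / 39.48 = 7.495×10²² m³.
a = 4.216×10⁷ m = 42163 km.

r_sync ≈ 42200 km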